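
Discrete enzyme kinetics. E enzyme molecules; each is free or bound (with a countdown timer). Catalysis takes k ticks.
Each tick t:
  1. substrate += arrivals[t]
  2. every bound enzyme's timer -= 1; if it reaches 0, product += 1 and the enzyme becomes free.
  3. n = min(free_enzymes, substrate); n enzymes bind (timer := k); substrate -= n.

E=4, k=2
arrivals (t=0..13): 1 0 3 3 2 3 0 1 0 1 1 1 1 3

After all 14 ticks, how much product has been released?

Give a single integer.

t=0: arr=1 -> substrate=0 bound=1 product=0
t=1: arr=0 -> substrate=0 bound=1 product=0
t=2: arr=3 -> substrate=0 bound=3 product=1
t=3: arr=3 -> substrate=2 bound=4 product=1
t=4: arr=2 -> substrate=1 bound=4 product=4
t=5: arr=3 -> substrate=3 bound=4 product=5
t=6: arr=0 -> substrate=0 bound=4 product=8
t=7: arr=1 -> substrate=0 bound=4 product=9
t=8: arr=0 -> substrate=0 bound=1 product=12
t=9: arr=1 -> substrate=0 bound=1 product=13
t=10: arr=1 -> substrate=0 bound=2 product=13
t=11: arr=1 -> substrate=0 bound=2 product=14
t=12: arr=1 -> substrate=0 bound=2 product=15
t=13: arr=3 -> substrate=0 bound=4 product=16

Answer: 16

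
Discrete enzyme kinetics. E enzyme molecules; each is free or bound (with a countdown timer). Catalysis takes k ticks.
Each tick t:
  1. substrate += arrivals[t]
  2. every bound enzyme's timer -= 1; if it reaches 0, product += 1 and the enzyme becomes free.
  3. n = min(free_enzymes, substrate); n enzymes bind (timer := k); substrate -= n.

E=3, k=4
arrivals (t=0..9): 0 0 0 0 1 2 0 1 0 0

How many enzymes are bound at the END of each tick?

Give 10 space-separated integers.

Answer: 0 0 0 0 1 3 3 3 3 1

Derivation:
t=0: arr=0 -> substrate=0 bound=0 product=0
t=1: arr=0 -> substrate=0 bound=0 product=0
t=2: arr=0 -> substrate=0 bound=0 product=0
t=3: arr=0 -> substrate=0 bound=0 product=0
t=4: arr=1 -> substrate=0 bound=1 product=0
t=5: arr=2 -> substrate=0 bound=3 product=0
t=6: arr=0 -> substrate=0 bound=3 product=0
t=7: arr=1 -> substrate=1 bound=3 product=0
t=8: arr=0 -> substrate=0 bound=3 product=1
t=9: arr=0 -> substrate=0 bound=1 product=3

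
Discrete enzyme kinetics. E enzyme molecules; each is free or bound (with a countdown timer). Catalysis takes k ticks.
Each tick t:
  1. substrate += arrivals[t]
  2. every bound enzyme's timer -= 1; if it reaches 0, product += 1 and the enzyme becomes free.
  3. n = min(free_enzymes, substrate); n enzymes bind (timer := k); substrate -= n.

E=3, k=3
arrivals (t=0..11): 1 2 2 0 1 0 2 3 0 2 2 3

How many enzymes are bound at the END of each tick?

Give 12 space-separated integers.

t=0: arr=1 -> substrate=0 bound=1 product=0
t=1: arr=2 -> substrate=0 bound=3 product=0
t=2: arr=2 -> substrate=2 bound=3 product=0
t=3: arr=0 -> substrate=1 bound=3 product=1
t=4: arr=1 -> substrate=0 bound=3 product=3
t=5: arr=0 -> substrate=0 bound=3 product=3
t=6: arr=2 -> substrate=1 bound=3 product=4
t=7: arr=3 -> substrate=2 bound=3 product=6
t=8: arr=0 -> substrate=2 bound=3 product=6
t=9: arr=2 -> substrate=3 bound=3 product=7
t=10: arr=2 -> substrate=3 bound=3 product=9
t=11: arr=3 -> substrate=6 bound=3 product=9

Answer: 1 3 3 3 3 3 3 3 3 3 3 3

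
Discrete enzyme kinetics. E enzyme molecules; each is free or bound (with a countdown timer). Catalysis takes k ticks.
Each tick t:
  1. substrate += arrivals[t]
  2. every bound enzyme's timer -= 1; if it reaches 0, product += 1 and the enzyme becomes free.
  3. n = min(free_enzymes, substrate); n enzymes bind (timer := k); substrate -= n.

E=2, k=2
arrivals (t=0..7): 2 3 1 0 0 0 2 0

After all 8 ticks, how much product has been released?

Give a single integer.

t=0: arr=2 -> substrate=0 bound=2 product=0
t=1: arr=3 -> substrate=3 bound=2 product=0
t=2: arr=1 -> substrate=2 bound=2 product=2
t=3: arr=0 -> substrate=2 bound=2 product=2
t=4: arr=0 -> substrate=0 bound=2 product=4
t=5: arr=0 -> substrate=0 bound=2 product=4
t=6: arr=2 -> substrate=0 bound=2 product=6
t=7: arr=0 -> substrate=0 bound=2 product=6

Answer: 6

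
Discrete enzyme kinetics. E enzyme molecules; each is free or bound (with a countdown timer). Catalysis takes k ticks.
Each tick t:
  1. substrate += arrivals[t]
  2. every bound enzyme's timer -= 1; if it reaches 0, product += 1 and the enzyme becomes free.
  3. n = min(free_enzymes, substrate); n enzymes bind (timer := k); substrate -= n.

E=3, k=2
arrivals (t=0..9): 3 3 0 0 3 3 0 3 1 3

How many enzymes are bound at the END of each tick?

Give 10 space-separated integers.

t=0: arr=3 -> substrate=0 bound=3 product=0
t=1: arr=3 -> substrate=3 bound=3 product=0
t=2: arr=0 -> substrate=0 bound=3 product=3
t=3: arr=0 -> substrate=0 bound=3 product=3
t=4: arr=3 -> substrate=0 bound=3 product=6
t=5: arr=3 -> substrate=3 bound=3 product=6
t=6: arr=0 -> substrate=0 bound=3 product=9
t=7: arr=3 -> substrate=3 bound=3 product=9
t=8: arr=1 -> substrate=1 bound=3 product=12
t=9: arr=3 -> substrate=4 bound=3 product=12

Answer: 3 3 3 3 3 3 3 3 3 3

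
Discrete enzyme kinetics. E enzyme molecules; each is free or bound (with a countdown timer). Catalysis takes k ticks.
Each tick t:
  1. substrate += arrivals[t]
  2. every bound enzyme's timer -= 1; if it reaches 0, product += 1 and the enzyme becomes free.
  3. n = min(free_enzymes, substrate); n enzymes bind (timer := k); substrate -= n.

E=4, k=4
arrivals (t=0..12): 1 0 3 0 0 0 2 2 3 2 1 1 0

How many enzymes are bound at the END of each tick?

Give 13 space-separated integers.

Answer: 1 1 4 4 3 3 2 4 4 4 4 4 4

Derivation:
t=0: arr=1 -> substrate=0 bound=1 product=0
t=1: arr=0 -> substrate=0 bound=1 product=0
t=2: arr=3 -> substrate=0 bound=4 product=0
t=3: arr=0 -> substrate=0 bound=4 product=0
t=4: arr=0 -> substrate=0 bound=3 product=1
t=5: arr=0 -> substrate=0 bound=3 product=1
t=6: arr=2 -> substrate=0 bound=2 product=4
t=7: arr=2 -> substrate=0 bound=4 product=4
t=8: arr=3 -> substrate=3 bound=4 product=4
t=9: arr=2 -> substrate=5 bound=4 product=4
t=10: arr=1 -> substrate=4 bound=4 product=6
t=11: arr=1 -> substrate=3 bound=4 product=8
t=12: arr=0 -> substrate=3 bound=4 product=8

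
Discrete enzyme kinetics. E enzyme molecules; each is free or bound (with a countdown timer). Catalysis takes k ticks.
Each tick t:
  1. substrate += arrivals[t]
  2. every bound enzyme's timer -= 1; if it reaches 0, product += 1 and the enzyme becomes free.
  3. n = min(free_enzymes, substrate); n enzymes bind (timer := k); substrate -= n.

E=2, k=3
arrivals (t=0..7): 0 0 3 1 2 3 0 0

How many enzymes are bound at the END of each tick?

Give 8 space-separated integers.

t=0: arr=0 -> substrate=0 bound=0 product=0
t=1: arr=0 -> substrate=0 bound=0 product=0
t=2: arr=3 -> substrate=1 bound=2 product=0
t=3: arr=1 -> substrate=2 bound=2 product=0
t=4: arr=2 -> substrate=4 bound=2 product=0
t=5: arr=3 -> substrate=5 bound=2 product=2
t=6: arr=0 -> substrate=5 bound=2 product=2
t=7: arr=0 -> substrate=5 bound=2 product=2

Answer: 0 0 2 2 2 2 2 2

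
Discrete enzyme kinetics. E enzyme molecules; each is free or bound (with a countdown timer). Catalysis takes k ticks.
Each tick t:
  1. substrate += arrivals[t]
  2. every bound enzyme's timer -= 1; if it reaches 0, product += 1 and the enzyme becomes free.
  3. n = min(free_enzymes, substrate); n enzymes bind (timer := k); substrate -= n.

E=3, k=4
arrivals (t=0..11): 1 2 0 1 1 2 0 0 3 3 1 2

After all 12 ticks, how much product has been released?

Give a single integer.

Answer: 6

Derivation:
t=0: arr=1 -> substrate=0 bound=1 product=0
t=1: arr=2 -> substrate=0 bound=3 product=0
t=2: arr=0 -> substrate=0 bound=3 product=0
t=3: arr=1 -> substrate=1 bound=3 product=0
t=4: arr=1 -> substrate=1 bound=3 product=1
t=5: arr=2 -> substrate=1 bound=3 product=3
t=6: arr=0 -> substrate=1 bound=3 product=3
t=7: arr=0 -> substrate=1 bound=3 product=3
t=8: arr=3 -> substrate=3 bound=3 product=4
t=9: arr=3 -> substrate=4 bound=3 product=6
t=10: arr=1 -> substrate=5 bound=3 product=6
t=11: arr=2 -> substrate=7 bound=3 product=6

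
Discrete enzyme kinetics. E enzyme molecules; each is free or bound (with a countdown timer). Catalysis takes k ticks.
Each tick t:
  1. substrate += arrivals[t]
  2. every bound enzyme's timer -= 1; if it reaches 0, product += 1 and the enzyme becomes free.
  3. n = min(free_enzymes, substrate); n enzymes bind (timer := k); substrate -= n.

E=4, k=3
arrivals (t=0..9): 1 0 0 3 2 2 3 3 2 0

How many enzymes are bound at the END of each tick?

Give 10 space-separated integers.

Answer: 1 1 1 3 4 4 4 4 4 4

Derivation:
t=0: arr=1 -> substrate=0 bound=1 product=0
t=1: arr=0 -> substrate=0 bound=1 product=0
t=2: arr=0 -> substrate=0 bound=1 product=0
t=3: arr=3 -> substrate=0 bound=3 product=1
t=4: arr=2 -> substrate=1 bound=4 product=1
t=5: arr=2 -> substrate=3 bound=4 product=1
t=6: arr=3 -> substrate=3 bound=4 product=4
t=7: arr=3 -> substrate=5 bound=4 product=5
t=8: arr=2 -> substrate=7 bound=4 product=5
t=9: arr=0 -> substrate=4 bound=4 product=8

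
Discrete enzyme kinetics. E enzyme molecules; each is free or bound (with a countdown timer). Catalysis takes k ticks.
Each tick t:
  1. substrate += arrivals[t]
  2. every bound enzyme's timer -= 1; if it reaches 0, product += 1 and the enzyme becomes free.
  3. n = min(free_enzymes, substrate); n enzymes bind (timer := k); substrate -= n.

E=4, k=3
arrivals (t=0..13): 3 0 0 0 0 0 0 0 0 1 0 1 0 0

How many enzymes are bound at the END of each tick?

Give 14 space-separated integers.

t=0: arr=3 -> substrate=0 bound=3 product=0
t=1: arr=0 -> substrate=0 bound=3 product=0
t=2: arr=0 -> substrate=0 bound=3 product=0
t=3: arr=0 -> substrate=0 bound=0 product=3
t=4: arr=0 -> substrate=0 bound=0 product=3
t=5: arr=0 -> substrate=0 bound=0 product=3
t=6: arr=0 -> substrate=0 bound=0 product=3
t=7: arr=0 -> substrate=0 bound=0 product=3
t=8: arr=0 -> substrate=0 bound=0 product=3
t=9: arr=1 -> substrate=0 bound=1 product=3
t=10: arr=0 -> substrate=0 bound=1 product=3
t=11: arr=1 -> substrate=0 bound=2 product=3
t=12: arr=0 -> substrate=0 bound=1 product=4
t=13: arr=0 -> substrate=0 bound=1 product=4

Answer: 3 3 3 0 0 0 0 0 0 1 1 2 1 1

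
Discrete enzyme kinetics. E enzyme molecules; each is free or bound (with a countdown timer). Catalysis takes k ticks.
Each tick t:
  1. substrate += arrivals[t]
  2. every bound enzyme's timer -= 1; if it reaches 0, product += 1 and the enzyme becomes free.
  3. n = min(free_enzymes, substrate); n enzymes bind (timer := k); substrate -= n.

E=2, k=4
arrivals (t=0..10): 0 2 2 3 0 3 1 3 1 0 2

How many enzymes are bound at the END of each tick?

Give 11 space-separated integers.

t=0: arr=0 -> substrate=0 bound=0 product=0
t=1: arr=2 -> substrate=0 bound=2 product=0
t=2: arr=2 -> substrate=2 bound=2 product=0
t=3: arr=3 -> substrate=5 bound=2 product=0
t=4: arr=0 -> substrate=5 bound=2 product=0
t=5: arr=3 -> substrate=6 bound=2 product=2
t=6: arr=1 -> substrate=7 bound=2 product=2
t=7: arr=3 -> substrate=10 bound=2 product=2
t=8: arr=1 -> substrate=11 bound=2 product=2
t=9: arr=0 -> substrate=9 bound=2 product=4
t=10: arr=2 -> substrate=11 bound=2 product=4

Answer: 0 2 2 2 2 2 2 2 2 2 2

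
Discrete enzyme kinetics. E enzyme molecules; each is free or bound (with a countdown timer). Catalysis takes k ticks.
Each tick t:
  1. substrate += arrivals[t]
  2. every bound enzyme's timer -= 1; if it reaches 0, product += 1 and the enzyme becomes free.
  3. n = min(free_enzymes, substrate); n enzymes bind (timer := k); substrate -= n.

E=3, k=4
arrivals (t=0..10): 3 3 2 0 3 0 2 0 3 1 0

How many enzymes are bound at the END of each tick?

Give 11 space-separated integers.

t=0: arr=3 -> substrate=0 bound=3 product=0
t=1: arr=3 -> substrate=3 bound=3 product=0
t=2: arr=2 -> substrate=5 bound=3 product=0
t=3: arr=0 -> substrate=5 bound=3 product=0
t=4: arr=3 -> substrate=5 bound=3 product=3
t=5: arr=0 -> substrate=5 bound=3 product=3
t=6: arr=2 -> substrate=7 bound=3 product=3
t=7: arr=0 -> substrate=7 bound=3 product=3
t=8: arr=3 -> substrate=7 bound=3 product=6
t=9: arr=1 -> substrate=8 bound=3 product=6
t=10: arr=0 -> substrate=8 bound=3 product=6

Answer: 3 3 3 3 3 3 3 3 3 3 3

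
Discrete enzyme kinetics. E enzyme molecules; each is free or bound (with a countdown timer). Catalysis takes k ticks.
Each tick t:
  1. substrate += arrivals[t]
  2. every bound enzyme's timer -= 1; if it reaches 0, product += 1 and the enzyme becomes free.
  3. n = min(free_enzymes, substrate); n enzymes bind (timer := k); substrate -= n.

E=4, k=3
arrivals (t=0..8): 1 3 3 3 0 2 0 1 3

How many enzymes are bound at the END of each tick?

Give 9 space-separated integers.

t=0: arr=1 -> substrate=0 bound=1 product=0
t=1: arr=3 -> substrate=0 bound=4 product=0
t=2: arr=3 -> substrate=3 bound=4 product=0
t=3: arr=3 -> substrate=5 bound=4 product=1
t=4: arr=0 -> substrate=2 bound=4 product=4
t=5: arr=2 -> substrate=4 bound=4 product=4
t=6: arr=0 -> substrate=3 bound=4 product=5
t=7: arr=1 -> substrate=1 bound=4 product=8
t=8: arr=3 -> substrate=4 bound=4 product=8

Answer: 1 4 4 4 4 4 4 4 4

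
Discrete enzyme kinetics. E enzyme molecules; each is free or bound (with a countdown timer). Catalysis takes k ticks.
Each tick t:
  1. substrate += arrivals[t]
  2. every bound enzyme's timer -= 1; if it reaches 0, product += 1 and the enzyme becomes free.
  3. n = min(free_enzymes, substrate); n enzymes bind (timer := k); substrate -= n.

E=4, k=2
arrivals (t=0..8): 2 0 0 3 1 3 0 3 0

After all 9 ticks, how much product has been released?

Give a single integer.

t=0: arr=2 -> substrate=0 bound=2 product=0
t=1: arr=0 -> substrate=0 bound=2 product=0
t=2: arr=0 -> substrate=0 bound=0 product=2
t=3: arr=3 -> substrate=0 bound=3 product=2
t=4: arr=1 -> substrate=0 bound=4 product=2
t=5: arr=3 -> substrate=0 bound=4 product=5
t=6: arr=0 -> substrate=0 bound=3 product=6
t=7: arr=3 -> substrate=0 bound=3 product=9
t=8: arr=0 -> substrate=0 bound=3 product=9

Answer: 9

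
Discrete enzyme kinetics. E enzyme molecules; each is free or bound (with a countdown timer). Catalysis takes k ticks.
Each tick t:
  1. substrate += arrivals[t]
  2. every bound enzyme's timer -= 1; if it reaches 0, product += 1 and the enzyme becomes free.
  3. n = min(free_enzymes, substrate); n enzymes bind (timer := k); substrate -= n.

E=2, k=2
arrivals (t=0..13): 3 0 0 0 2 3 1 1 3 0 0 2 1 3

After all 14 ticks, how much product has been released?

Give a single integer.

t=0: arr=3 -> substrate=1 bound=2 product=0
t=1: arr=0 -> substrate=1 bound=2 product=0
t=2: arr=0 -> substrate=0 bound=1 product=2
t=3: arr=0 -> substrate=0 bound=1 product=2
t=4: arr=2 -> substrate=0 bound=2 product=3
t=5: arr=3 -> substrate=3 bound=2 product=3
t=6: arr=1 -> substrate=2 bound=2 product=5
t=7: arr=1 -> substrate=3 bound=2 product=5
t=8: arr=3 -> substrate=4 bound=2 product=7
t=9: arr=0 -> substrate=4 bound=2 product=7
t=10: arr=0 -> substrate=2 bound=2 product=9
t=11: arr=2 -> substrate=4 bound=2 product=9
t=12: arr=1 -> substrate=3 bound=2 product=11
t=13: arr=3 -> substrate=6 bound=2 product=11

Answer: 11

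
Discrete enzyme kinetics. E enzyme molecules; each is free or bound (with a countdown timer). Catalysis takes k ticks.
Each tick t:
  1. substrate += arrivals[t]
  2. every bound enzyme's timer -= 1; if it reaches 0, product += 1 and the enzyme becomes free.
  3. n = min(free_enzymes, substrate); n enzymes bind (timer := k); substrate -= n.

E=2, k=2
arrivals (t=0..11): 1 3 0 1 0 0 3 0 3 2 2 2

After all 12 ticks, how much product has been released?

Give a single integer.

t=0: arr=1 -> substrate=0 bound=1 product=0
t=1: arr=3 -> substrate=2 bound=2 product=0
t=2: arr=0 -> substrate=1 bound=2 product=1
t=3: arr=1 -> substrate=1 bound=2 product=2
t=4: arr=0 -> substrate=0 bound=2 product=3
t=5: arr=0 -> substrate=0 bound=1 product=4
t=6: arr=3 -> substrate=1 bound=2 product=5
t=7: arr=0 -> substrate=1 bound=2 product=5
t=8: arr=3 -> substrate=2 bound=2 product=7
t=9: arr=2 -> substrate=4 bound=2 product=7
t=10: arr=2 -> substrate=4 bound=2 product=9
t=11: arr=2 -> substrate=6 bound=2 product=9

Answer: 9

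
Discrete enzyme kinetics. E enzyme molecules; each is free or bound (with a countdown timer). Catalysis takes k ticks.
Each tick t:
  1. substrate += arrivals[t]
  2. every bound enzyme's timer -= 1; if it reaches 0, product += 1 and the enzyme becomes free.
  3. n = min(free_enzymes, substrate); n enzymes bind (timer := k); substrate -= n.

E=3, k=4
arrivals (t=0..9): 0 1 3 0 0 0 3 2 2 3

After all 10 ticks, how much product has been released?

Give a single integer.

Answer: 4

Derivation:
t=0: arr=0 -> substrate=0 bound=0 product=0
t=1: arr=1 -> substrate=0 bound=1 product=0
t=2: arr=3 -> substrate=1 bound=3 product=0
t=3: arr=0 -> substrate=1 bound=3 product=0
t=4: arr=0 -> substrate=1 bound=3 product=0
t=5: arr=0 -> substrate=0 bound=3 product=1
t=6: arr=3 -> substrate=1 bound=3 product=3
t=7: arr=2 -> substrate=3 bound=3 product=3
t=8: arr=2 -> substrate=5 bound=3 product=3
t=9: arr=3 -> substrate=7 bound=3 product=4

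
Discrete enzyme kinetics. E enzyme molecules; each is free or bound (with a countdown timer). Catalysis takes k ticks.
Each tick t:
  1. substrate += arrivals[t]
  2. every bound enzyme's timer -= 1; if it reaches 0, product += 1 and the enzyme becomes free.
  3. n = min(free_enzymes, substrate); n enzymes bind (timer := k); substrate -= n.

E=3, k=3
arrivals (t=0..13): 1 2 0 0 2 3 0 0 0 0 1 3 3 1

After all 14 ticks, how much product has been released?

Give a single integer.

Answer: 9

Derivation:
t=0: arr=1 -> substrate=0 bound=1 product=0
t=1: arr=2 -> substrate=0 bound=3 product=0
t=2: arr=0 -> substrate=0 bound=3 product=0
t=3: arr=0 -> substrate=0 bound=2 product=1
t=4: arr=2 -> substrate=0 bound=2 product=3
t=5: arr=3 -> substrate=2 bound=3 product=3
t=6: arr=0 -> substrate=2 bound=3 product=3
t=7: arr=0 -> substrate=0 bound=3 product=5
t=8: arr=0 -> substrate=0 bound=2 product=6
t=9: arr=0 -> substrate=0 bound=2 product=6
t=10: arr=1 -> substrate=0 bound=1 product=8
t=11: arr=3 -> substrate=1 bound=3 product=8
t=12: arr=3 -> substrate=4 bound=3 product=8
t=13: arr=1 -> substrate=4 bound=3 product=9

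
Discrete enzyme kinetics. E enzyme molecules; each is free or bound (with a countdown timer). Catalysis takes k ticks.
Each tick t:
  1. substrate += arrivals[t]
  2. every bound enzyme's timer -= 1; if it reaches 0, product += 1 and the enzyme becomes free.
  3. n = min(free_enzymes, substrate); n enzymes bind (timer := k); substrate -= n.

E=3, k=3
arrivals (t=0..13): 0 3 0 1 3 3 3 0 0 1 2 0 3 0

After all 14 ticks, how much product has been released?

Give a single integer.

Answer: 12

Derivation:
t=0: arr=0 -> substrate=0 bound=0 product=0
t=1: arr=3 -> substrate=0 bound=3 product=0
t=2: arr=0 -> substrate=0 bound=3 product=0
t=3: arr=1 -> substrate=1 bound=3 product=0
t=4: arr=3 -> substrate=1 bound=3 product=3
t=5: arr=3 -> substrate=4 bound=3 product=3
t=6: arr=3 -> substrate=7 bound=3 product=3
t=7: arr=0 -> substrate=4 bound=3 product=6
t=8: arr=0 -> substrate=4 bound=3 product=6
t=9: arr=1 -> substrate=5 bound=3 product=6
t=10: arr=2 -> substrate=4 bound=3 product=9
t=11: arr=0 -> substrate=4 bound=3 product=9
t=12: arr=3 -> substrate=7 bound=3 product=9
t=13: arr=0 -> substrate=4 bound=3 product=12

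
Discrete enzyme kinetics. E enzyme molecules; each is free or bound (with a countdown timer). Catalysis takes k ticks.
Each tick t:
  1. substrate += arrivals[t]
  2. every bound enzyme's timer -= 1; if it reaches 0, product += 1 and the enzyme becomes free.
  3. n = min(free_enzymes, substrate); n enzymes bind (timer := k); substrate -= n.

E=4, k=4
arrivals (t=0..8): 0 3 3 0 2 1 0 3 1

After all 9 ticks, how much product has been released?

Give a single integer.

t=0: arr=0 -> substrate=0 bound=0 product=0
t=1: arr=3 -> substrate=0 bound=3 product=0
t=2: arr=3 -> substrate=2 bound=4 product=0
t=3: arr=0 -> substrate=2 bound=4 product=0
t=4: arr=2 -> substrate=4 bound=4 product=0
t=5: arr=1 -> substrate=2 bound=4 product=3
t=6: arr=0 -> substrate=1 bound=4 product=4
t=7: arr=3 -> substrate=4 bound=4 product=4
t=8: arr=1 -> substrate=5 bound=4 product=4

Answer: 4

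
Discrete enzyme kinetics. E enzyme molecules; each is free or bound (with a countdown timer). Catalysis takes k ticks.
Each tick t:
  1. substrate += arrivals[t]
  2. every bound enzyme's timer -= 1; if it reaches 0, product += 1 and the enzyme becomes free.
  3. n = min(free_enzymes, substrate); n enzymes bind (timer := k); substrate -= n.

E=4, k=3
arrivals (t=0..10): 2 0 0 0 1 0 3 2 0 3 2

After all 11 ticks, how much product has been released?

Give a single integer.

t=0: arr=2 -> substrate=0 bound=2 product=0
t=1: arr=0 -> substrate=0 bound=2 product=0
t=2: arr=0 -> substrate=0 bound=2 product=0
t=3: arr=0 -> substrate=0 bound=0 product=2
t=4: arr=1 -> substrate=0 bound=1 product=2
t=5: arr=0 -> substrate=0 bound=1 product=2
t=6: arr=3 -> substrate=0 bound=4 product=2
t=7: arr=2 -> substrate=1 bound=4 product=3
t=8: arr=0 -> substrate=1 bound=4 product=3
t=9: arr=3 -> substrate=1 bound=4 product=6
t=10: arr=2 -> substrate=2 bound=4 product=7

Answer: 7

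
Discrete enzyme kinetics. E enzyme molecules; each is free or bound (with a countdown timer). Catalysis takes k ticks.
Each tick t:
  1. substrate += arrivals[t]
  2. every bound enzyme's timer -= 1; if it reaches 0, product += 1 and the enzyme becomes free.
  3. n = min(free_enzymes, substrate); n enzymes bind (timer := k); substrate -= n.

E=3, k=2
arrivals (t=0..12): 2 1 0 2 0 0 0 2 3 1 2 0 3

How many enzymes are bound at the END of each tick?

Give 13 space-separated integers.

Answer: 2 3 1 2 2 0 0 2 3 3 3 3 3

Derivation:
t=0: arr=2 -> substrate=0 bound=2 product=0
t=1: arr=1 -> substrate=0 bound=3 product=0
t=2: arr=0 -> substrate=0 bound=1 product=2
t=3: arr=2 -> substrate=0 bound=2 product=3
t=4: arr=0 -> substrate=0 bound=2 product=3
t=5: arr=0 -> substrate=0 bound=0 product=5
t=6: arr=0 -> substrate=0 bound=0 product=5
t=7: arr=2 -> substrate=0 bound=2 product=5
t=8: arr=3 -> substrate=2 bound=3 product=5
t=9: arr=1 -> substrate=1 bound=3 product=7
t=10: arr=2 -> substrate=2 bound=3 product=8
t=11: arr=0 -> substrate=0 bound=3 product=10
t=12: arr=3 -> substrate=2 bound=3 product=11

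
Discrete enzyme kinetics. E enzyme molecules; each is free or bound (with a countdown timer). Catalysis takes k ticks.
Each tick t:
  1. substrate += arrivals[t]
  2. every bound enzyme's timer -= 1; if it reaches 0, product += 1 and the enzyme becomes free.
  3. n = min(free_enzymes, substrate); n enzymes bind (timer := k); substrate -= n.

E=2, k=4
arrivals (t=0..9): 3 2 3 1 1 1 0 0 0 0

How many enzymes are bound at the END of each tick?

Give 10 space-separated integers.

t=0: arr=3 -> substrate=1 bound=2 product=0
t=1: arr=2 -> substrate=3 bound=2 product=0
t=2: arr=3 -> substrate=6 bound=2 product=0
t=3: arr=1 -> substrate=7 bound=2 product=0
t=4: arr=1 -> substrate=6 bound=2 product=2
t=5: arr=1 -> substrate=7 bound=2 product=2
t=6: arr=0 -> substrate=7 bound=2 product=2
t=7: arr=0 -> substrate=7 bound=2 product=2
t=8: arr=0 -> substrate=5 bound=2 product=4
t=9: arr=0 -> substrate=5 bound=2 product=4

Answer: 2 2 2 2 2 2 2 2 2 2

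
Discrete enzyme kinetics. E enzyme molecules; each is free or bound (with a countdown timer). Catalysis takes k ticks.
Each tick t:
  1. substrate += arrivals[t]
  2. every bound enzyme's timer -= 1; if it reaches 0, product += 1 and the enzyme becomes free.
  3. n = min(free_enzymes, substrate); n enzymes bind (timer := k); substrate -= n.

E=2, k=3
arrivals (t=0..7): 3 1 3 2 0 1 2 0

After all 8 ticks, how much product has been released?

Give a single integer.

t=0: arr=3 -> substrate=1 bound=2 product=0
t=1: arr=1 -> substrate=2 bound=2 product=0
t=2: arr=3 -> substrate=5 bound=2 product=0
t=3: arr=2 -> substrate=5 bound=2 product=2
t=4: arr=0 -> substrate=5 bound=2 product=2
t=5: arr=1 -> substrate=6 bound=2 product=2
t=6: arr=2 -> substrate=6 bound=2 product=4
t=7: arr=0 -> substrate=6 bound=2 product=4

Answer: 4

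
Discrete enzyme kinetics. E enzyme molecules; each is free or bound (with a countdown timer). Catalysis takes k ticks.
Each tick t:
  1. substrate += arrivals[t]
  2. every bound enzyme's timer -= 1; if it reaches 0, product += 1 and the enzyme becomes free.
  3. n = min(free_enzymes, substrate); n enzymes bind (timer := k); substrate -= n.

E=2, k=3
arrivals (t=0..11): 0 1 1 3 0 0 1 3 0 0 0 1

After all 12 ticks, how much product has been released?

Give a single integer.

t=0: arr=0 -> substrate=0 bound=0 product=0
t=1: arr=1 -> substrate=0 bound=1 product=0
t=2: arr=1 -> substrate=0 bound=2 product=0
t=3: arr=3 -> substrate=3 bound=2 product=0
t=4: arr=0 -> substrate=2 bound=2 product=1
t=5: arr=0 -> substrate=1 bound=2 product=2
t=6: arr=1 -> substrate=2 bound=2 product=2
t=7: arr=3 -> substrate=4 bound=2 product=3
t=8: arr=0 -> substrate=3 bound=2 product=4
t=9: arr=0 -> substrate=3 bound=2 product=4
t=10: arr=0 -> substrate=2 bound=2 product=5
t=11: arr=1 -> substrate=2 bound=2 product=6

Answer: 6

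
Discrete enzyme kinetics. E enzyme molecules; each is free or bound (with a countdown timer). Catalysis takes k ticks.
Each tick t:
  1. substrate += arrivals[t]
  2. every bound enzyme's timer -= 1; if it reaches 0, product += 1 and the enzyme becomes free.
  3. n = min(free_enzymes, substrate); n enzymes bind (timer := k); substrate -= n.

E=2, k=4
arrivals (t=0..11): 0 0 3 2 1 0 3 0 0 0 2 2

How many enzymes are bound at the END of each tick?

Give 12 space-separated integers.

Answer: 0 0 2 2 2 2 2 2 2 2 2 2

Derivation:
t=0: arr=0 -> substrate=0 bound=0 product=0
t=1: arr=0 -> substrate=0 bound=0 product=0
t=2: arr=3 -> substrate=1 bound=2 product=0
t=3: arr=2 -> substrate=3 bound=2 product=0
t=4: arr=1 -> substrate=4 bound=2 product=0
t=5: arr=0 -> substrate=4 bound=2 product=0
t=6: arr=3 -> substrate=5 bound=2 product=2
t=7: arr=0 -> substrate=5 bound=2 product=2
t=8: arr=0 -> substrate=5 bound=2 product=2
t=9: arr=0 -> substrate=5 bound=2 product=2
t=10: arr=2 -> substrate=5 bound=2 product=4
t=11: arr=2 -> substrate=7 bound=2 product=4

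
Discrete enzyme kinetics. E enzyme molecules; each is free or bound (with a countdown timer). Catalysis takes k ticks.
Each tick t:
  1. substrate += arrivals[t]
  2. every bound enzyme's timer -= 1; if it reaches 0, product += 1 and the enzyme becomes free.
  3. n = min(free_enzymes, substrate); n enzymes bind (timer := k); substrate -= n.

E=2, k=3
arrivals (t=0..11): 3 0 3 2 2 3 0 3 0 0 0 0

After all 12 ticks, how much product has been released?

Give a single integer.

t=0: arr=3 -> substrate=1 bound=2 product=0
t=1: arr=0 -> substrate=1 bound=2 product=0
t=2: arr=3 -> substrate=4 bound=2 product=0
t=3: arr=2 -> substrate=4 bound=2 product=2
t=4: arr=2 -> substrate=6 bound=2 product=2
t=5: arr=3 -> substrate=9 bound=2 product=2
t=6: arr=0 -> substrate=7 bound=2 product=4
t=7: arr=3 -> substrate=10 bound=2 product=4
t=8: arr=0 -> substrate=10 bound=2 product=4
t=9: arr=0 -> substrate=8 bound=2 product=6
t=10: arr=0 -> substrate=8 bound=2 product=6
t=11: arr=0 -> substrate=8 bound=2 product=6

Answer: 6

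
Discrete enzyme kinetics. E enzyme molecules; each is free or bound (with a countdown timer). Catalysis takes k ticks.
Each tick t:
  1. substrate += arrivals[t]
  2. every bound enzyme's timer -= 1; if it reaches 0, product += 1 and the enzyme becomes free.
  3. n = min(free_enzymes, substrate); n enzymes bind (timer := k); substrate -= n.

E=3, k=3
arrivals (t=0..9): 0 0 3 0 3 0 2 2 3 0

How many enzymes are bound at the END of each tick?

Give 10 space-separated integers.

Answer: 0 0 3 3 3 3 3 3 3 3

Derivation:
t=0: arr=0 -> substrate=0 bound=0 product=0
t=1: arr=0 -> substrate=0 bound=0 product=0
t=2: arr=3 -> substrate=0 bound=3 product=0
t=3: arr=0 -> substrate=0 bound=3 product=0
t=4: arr=3 -> substrate=3 bound=3 product=0
t=5: arr=0 -> substrate=0 bound=3 product=3
t=6: arr=2 -> substrate=2 bound=3 product=3
t=7: arr=2 -> substrate=4 bound=3 product=3
t=8: arr=3 -> substrate=4 bound=3 product=6
t=9: arr=0 -> substrate=4 bound=3 product=6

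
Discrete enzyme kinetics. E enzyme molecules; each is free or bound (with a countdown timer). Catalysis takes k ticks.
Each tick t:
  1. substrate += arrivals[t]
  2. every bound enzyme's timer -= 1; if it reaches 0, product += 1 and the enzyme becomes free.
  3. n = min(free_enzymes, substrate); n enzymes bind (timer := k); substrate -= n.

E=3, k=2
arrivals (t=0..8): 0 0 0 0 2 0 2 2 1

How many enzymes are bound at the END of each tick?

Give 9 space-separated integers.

t=0: arr=0 -> substrate=0 bound=0 product=0
t=1: arr=0 -> substrate=0 bound=0 product=0
t=2: arr=0 -> substrate=0 bound=0 product=0
t=3: arr=0 -> substrate=0 bound=0 product=0
t=4: arr=2 -> substrate=0 bound=2 product=0
t=5: arr=0 -> substrate=0 bound=2 product=0
t=6: arr=2 -> substrate=0 bound=2 product=2
t=7: arr=2 -> substrate=1 bound=3 product=2
t=8: arr=1 -> substrate=0 bound=3 product=4

Answer: 0 0 0 0 2 2 2 3 3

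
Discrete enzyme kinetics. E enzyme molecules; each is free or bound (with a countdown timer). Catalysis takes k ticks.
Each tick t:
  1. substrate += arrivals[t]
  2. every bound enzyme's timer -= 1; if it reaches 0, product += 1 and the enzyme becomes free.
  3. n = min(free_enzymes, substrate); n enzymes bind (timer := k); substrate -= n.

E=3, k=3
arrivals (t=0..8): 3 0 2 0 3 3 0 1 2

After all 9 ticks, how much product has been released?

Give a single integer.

t=0: arr=3 -> substrate=0 bound=3 product=0
t=1: arr=0 -> substrate=0 bound=3 product=0
t=2: arr=2 -> substrate=2 bound=3 product=0
t=3: arr=0 -> substrate=0 bound=2 product=3
t=4: arr=3 -> substrate=2 bound=3 product=3
t=5: arr=3 -> substrate=5 bound=3 product=3
t=6: arr=0 -> substrate=3 bound=3 product=5
t=7: arr=1 -> substrate=3 bound=3 product=6
t=8: arr=2 -> substrate=5 bound=3 product=6

Answer: 6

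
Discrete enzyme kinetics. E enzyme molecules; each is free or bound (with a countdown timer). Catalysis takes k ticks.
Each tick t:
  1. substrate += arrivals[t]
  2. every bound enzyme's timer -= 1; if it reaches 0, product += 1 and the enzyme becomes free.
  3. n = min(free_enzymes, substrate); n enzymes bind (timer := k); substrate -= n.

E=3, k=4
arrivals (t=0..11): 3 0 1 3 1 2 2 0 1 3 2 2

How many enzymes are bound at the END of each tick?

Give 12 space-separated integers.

t=0: arr=3 -> substrate=0 bound=3 product=0
t=1: arr=0 -> substrate=0 bound=3 product=0
t=2: arr=1 -> substrate=1 bound=3 product=0
t=3: arr=3 -> substrate=4 bound=3 product=0
t=4: arr=1 -> substrate=2 bound=3 product=3
t=5: arr=2 -> substrate=4 bound=3 product=3
t=6: arr=2 -> substrate=6 bound=3 product=3
t=7: arr=0 -> substrate=6 bound=3 product=3
t=8: arr=1 -> substrate=4 bound=3 product=6
t=9: arr=3 -> substrate=7 bound=3 product=6
t=10: arr=2 -> substrate=9 bound=3 product=6
t=11: arr=2 -> substrate=11 bound=3 product=6

Answer: 3 3 3 3 3 3 3 3 3 3 3 3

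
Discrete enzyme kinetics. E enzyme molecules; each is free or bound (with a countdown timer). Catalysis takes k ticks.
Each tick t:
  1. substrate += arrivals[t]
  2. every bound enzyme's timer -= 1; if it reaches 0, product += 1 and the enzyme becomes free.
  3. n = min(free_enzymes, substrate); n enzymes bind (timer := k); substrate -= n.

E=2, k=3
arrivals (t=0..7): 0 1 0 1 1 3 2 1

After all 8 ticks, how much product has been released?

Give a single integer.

t=0: arr=0 -> substrate=0 bound=0 product=0
t=1: arr=1 -> substrate=0 bound=1 product=0
t=2: arr=0 -> substrate=0 bound=1 product=0
t=3: arr=1 -> substrate=0 bound=2 product=0
t=4: arr=1 -> substrate=0 bound=2 product=1
t=5: arr=3 -> substrate=3 bound=2 product=1
t=6: arr=2 -> substrate=4 bound=2 product=2
t=7: arr=1 -> substrate=4 bound=2 product=3

Answer: 3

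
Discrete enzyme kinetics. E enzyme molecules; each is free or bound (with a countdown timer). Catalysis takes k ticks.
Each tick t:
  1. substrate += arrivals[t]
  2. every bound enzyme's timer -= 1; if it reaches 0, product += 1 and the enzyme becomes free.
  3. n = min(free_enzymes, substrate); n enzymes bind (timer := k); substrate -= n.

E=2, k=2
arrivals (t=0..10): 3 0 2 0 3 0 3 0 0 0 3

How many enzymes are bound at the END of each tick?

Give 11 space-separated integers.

Answer: 2 2 2 2 2 2 2 2 2 2 2

Derivation:
t=0: arr=3 -> substrate=1 bound=2 product=0
t=1: arr=0 -> substrate=1 bound=2 product=0
t=2: arr=2 -> substrate=1 bound=2 product=2
t=3: arr=0 -> substrate=1 bound=2 product=2
t=4: arr=3 -> substrate=2 bound=2 product=4
t=5: arr=0 -> substrate=2 bound=2 product=4
t=6: arr=3 -> substrate=3 bound=2 product=6
t=7: arr=0 -> substrate=3 bound=2 product=6
t=8: arr=0 -> substrate=1 bound=2 product=8
t=9: arr=0 -> substrate=1 bound=2 product=8
t=10: arr=3 -> substrate=2 bound=2 product=10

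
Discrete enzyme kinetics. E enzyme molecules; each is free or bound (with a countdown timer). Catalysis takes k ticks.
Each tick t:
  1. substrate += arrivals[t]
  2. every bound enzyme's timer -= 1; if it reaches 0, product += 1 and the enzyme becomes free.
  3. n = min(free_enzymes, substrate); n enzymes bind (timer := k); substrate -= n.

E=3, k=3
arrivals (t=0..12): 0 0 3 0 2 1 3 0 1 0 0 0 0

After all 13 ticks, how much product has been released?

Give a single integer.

Answer: 9

Derivation:
t=0: arr=0 -> substrate=0 bound=0 product=0
t=1: arr=0 -> substrate=0 bound=0 product=0
t=2: arr=3 -> substrate=0 bound=3 product=0
t=3: arr=0 -> substrate=0 bound=3 product=0
t=4: arr=2 -> substrate=2 bound=3 product=0
t=5: arr=1 -> substrate=0 bound=3 product=3
t=6: arr=3 -> substrate=3 bound=3 product=3
t=7: arr=0 -> substrate=3 bound=3 product=3
t=8: arr=1 -> substrate=1 bound=3 product=6
t=9: arr=0 -> substrate=1 bound=3 product=6
t=10: arr=0 -> substrate=1 bound=3 product=6
t=11: arr=0 -> substrate=0 bound=1 product=9
t=12: arr=0 -> substrate=0 bound=1 product=9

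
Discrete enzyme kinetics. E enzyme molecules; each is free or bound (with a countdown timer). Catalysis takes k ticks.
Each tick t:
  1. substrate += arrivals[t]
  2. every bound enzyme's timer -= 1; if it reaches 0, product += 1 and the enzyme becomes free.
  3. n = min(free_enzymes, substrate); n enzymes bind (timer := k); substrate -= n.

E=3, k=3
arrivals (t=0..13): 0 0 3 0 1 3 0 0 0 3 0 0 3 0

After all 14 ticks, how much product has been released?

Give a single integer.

t=0: arr=0 -> substrate=0 bound=0 product=0
t=1: arr=0 -> substrate=0 bound=0 product=0
t=2: arr=3 -> substrate=0 bound=3 product=0
t=3: arr=0 -> substrate=0 bound=3 product=0
t=4: arr=1 -> substrate=1 bound=3 product=0
t=5: arr=3 -> substrate=1 bound=3 product=3
t=6: arr=0 -> substrate=1 bound=3 product=3
t=7: arr=0 -> substrate=1 bound=3 product=3
t=8: arr=0 -> substrate=0 bound=1 product=6
t=9: arr=3 -> substrate=1 bound=3 product=6
t=10: arr=0 -> substrate=1 bound=3 product=6
t=11: arr=0 -> substrate=0 bound=3 product=7
t=12: arr=3 -> substrate=1 bound=3 product=9
t=13: arr=0 -> substrate=1 bound=3 product=9

Answer: 9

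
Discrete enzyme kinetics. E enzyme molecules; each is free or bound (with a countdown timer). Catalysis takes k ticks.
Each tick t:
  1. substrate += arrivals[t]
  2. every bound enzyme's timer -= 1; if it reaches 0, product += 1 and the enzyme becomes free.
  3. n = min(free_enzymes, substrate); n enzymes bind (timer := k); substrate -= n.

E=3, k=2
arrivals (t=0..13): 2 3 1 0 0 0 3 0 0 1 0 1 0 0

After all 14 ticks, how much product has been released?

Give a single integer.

Answer: 11

Derivation:
t=0: arr=2 -> substrate=0 bound=2 product=0
t=1: arr=3 -> substrate=2 bound=3 product=0
t=2: arr=1 -> substrate=1 bound=3 product=2
t=3: arr=0 -> substrate=0 bound=3 product=3
t=4: arr=0 -> substrate=0 bound=1 product=5
t=5: arr=0 -> substrate=0 bound=0 product=6
t=6: arr=3 -> substrate=0 bound=3 product=6
t=7: arr=0 -> substrate=0 bound=3 product=6
t=8: arr=0 -> substrate=0 bound=0 product=9
t=9: arr=1 -> substrate=0 bound=1 product=9
t=10: arr=0 -> substrate=0 bound=1 product=9
t=11: arr=1 -> substrate=0 bound=1 product=10
t=12: arr=0 -> substrate=0 bound=1 product=10
t=13: arr=0 -> substrate=0 bound=0 product=11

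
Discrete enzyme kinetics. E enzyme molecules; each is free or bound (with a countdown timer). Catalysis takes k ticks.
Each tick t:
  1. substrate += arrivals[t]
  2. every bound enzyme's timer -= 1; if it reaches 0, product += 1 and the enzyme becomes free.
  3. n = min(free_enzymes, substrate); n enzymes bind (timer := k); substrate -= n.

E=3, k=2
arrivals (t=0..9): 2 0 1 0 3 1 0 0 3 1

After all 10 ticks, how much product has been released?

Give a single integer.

Answer: 7

Derivation:
t=0: arr=2 -> substrate=0 bound=2 product=0
t=1: arr=0 -> substrate=0 bound=2 product=0
t=2: arr=1 -> substrate=0 bound=1 product=2
t=3: arr=0 -> substrate=0 bound=1 product=2
t=4: arr=3 -> substrate=0 bound=3 product=3
t=5: arr=1 -> substrate=1 bound=3 product=3
t=6: arr=0 -> substrate=0 bound=1 product=6
t=7: arr=0 -> substrate=0 bound=1 product=6
t=8: arr=3 -> substrate=0 bound=3 product=7
t=9: arr=1 -> substrate=1 bound=3 product=7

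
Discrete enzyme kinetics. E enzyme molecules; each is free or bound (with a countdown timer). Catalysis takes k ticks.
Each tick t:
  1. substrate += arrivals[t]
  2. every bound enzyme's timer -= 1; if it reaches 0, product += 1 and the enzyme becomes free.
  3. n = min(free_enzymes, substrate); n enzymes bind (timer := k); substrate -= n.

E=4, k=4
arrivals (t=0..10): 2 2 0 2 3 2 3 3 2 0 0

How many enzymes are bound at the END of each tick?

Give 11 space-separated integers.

Answer: 2 4 4 4 4 4 4 4 4 4 4

Derivation:
t=0: arr=2 -> substrate=0 bound=2 product=0
t=1: arr=2 -> substrate=0 bound=4 product=0
t=2: arr=0 -> substrate=0 bound=4 product=0
t=3: arr=2 -> substrate=2 bound=4 product=0
t=4: arr=3 -> substrate=3 bound=4 product=2
t=5: arr=2 -> substrate=3 bound=4 product=4
t=6: arr=3 -> substrate=6 bound=4 product=4
t=7: arr=3 -> substrate=9 bound=4 product=4
t=8: arr=2 -> substrate=9 bound=4 product=6
t=9: arr=0 -> substrate=7 bound=4 product=8
t=10: arr=0 -> substrate=7 bound=4 product=8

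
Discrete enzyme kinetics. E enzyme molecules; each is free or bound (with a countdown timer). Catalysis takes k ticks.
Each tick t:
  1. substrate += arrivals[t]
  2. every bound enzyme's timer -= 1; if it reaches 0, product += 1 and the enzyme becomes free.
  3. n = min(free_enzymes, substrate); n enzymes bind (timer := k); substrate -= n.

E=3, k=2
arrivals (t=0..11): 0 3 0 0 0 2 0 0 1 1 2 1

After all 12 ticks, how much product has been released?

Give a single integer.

Answer: 7

Derivation:
t=0: arr=0 -> substrate=0 bound=0 product=0
t=1: arr=3 -> substrate=0 bound=3 product=0
t=2: arr=0 -> substrate=0 bound=3 product=0
t=3: arr=0 -> substrate=0 bound=0 product=3
t=4: arr=0 -> substrate=0 bound=0 product=3
t=5: arr=2 -> substrate=0 bound=2 product=3
t=6: arr=0 -> substrate=0 bound=2 product=3
t=7: arr=0 -> substrate=0 bound=0 product=5
t=8: arr=1 -> substrate=0 bound=1 product=5
t=9: arr=1 -> substrate=0 bound=2 product=5
t=10: arr=2 -> substrate=0 bound=3 product=6
t=11: arr=1 -> substrate=0 bound=3 product=7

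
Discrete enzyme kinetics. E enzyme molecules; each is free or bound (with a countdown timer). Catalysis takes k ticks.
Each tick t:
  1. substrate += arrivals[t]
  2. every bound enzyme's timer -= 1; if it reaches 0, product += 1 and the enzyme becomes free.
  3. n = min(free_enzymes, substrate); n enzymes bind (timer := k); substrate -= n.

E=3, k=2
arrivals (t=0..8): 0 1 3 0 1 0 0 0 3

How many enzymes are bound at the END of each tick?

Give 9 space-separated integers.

Answer: 0 1 3 3 2 1 0 0 3

Derivation:
t=0: arr=0 -> substrate=0 bound=0 product=0
t=1: arr=1 -> substrate=0 bound=1 product=0
t=2: arr=3 -> substrate=1 bound=3 product=0
t=3: arr=0 -> substrate=0 bound=3 product=1
t=4: arr=1 -> substrate=0 bound=2 product=3
t=5: arr=0 -> substrate=0 bound=1 product=4
t=6: arr=0 -> substrate=0 bound=0 product=5
t=7: arr=0 -> substrate=0 bound=0 product=5
t=8: arr=3 -> substrate=0 bound=3 product=5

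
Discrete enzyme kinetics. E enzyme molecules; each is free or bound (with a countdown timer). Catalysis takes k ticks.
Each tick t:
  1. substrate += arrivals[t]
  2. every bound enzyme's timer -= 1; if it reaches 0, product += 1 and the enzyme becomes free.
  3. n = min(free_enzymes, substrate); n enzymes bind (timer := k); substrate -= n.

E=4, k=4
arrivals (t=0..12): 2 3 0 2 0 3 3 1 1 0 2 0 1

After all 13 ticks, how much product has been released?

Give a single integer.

t=0: arr=2 -> substrate=0 bound=2 product=0
t=1: arr=3 -> substrate=1 bound=4 product=0
t=2: arr=0 -> substrate=1 bound=4 product=0
t=3: arr=2 -> substrate=3 bound=4 product=0
t=4: arr=0 -> substrate=1 bound=4 product=2
t=5: arr=3 -> substrate=2 bound=4 product=4
t=6: arr=3 -> substrate=5 bound=4 product=4
t=7: arr=1 -> substrate=6 bound=4 product=4
t=8: arr=1 -> substrate=5 bound=4 product=6
t=9: arr=0 -> substrate=3 bound=4 product=8
t=10: arr=2 -> substrate=5 bound=4 product=8
t=11: arr=0 -> substrate=5 bound=4 product=8
t=12: arr=1 -> substrate=4 bound=4 product=10

Answer: 10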